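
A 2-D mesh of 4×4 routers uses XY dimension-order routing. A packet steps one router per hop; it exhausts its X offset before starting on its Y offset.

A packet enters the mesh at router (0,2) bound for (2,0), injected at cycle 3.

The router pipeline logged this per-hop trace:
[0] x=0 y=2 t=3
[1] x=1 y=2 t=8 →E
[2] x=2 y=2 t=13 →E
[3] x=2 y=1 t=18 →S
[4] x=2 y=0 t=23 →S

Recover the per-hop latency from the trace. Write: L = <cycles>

Δcyc across hop 0→1: 8 − 3 = 5.
One hop costs L cycles, so L = 5.

L = 5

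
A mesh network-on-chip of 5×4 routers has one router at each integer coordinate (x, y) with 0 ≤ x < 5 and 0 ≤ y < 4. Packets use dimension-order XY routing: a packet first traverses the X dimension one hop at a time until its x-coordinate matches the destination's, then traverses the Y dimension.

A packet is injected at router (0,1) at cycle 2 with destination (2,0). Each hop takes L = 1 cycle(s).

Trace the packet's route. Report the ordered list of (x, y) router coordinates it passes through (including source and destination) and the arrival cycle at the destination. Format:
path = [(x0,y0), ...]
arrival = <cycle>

path = [(0,1), (1,1), (2,1), (2,0)]
arrival = 5

  0. router=(0,1) cycle=2 (inject)
  1. router=(1,1) cycle=3 dir=E
  2. router=(2,1) cycle=4 dir=E
  3. router=(2,0) cycle=5 dir=S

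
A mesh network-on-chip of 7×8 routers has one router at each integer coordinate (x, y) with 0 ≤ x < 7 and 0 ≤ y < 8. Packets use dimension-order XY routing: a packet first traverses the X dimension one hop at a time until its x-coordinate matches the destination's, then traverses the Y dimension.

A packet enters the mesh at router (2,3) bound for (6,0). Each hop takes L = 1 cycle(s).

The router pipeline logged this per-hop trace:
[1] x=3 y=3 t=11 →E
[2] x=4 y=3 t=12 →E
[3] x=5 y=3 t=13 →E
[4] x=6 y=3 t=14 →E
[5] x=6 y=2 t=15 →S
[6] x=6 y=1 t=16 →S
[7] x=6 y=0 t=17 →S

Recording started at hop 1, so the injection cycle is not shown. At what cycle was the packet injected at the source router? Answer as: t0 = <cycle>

t0 = 10

At hop 1 the cycle is 11; in general cyc_k = t0 + kL.
Subtract one hop: t0 = 11 − 1 = 10.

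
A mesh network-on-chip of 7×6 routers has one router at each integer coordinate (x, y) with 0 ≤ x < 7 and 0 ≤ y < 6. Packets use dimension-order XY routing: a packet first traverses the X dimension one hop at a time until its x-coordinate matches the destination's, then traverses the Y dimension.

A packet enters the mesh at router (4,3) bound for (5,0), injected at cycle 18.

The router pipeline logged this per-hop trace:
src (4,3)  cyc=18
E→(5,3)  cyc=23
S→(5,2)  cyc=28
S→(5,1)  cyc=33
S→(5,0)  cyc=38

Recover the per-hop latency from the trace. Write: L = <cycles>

Between hops 0 and 1 the cycle counter advances 23 − 18 = 5.
Each hop adds L, hence L = 5.

L = 5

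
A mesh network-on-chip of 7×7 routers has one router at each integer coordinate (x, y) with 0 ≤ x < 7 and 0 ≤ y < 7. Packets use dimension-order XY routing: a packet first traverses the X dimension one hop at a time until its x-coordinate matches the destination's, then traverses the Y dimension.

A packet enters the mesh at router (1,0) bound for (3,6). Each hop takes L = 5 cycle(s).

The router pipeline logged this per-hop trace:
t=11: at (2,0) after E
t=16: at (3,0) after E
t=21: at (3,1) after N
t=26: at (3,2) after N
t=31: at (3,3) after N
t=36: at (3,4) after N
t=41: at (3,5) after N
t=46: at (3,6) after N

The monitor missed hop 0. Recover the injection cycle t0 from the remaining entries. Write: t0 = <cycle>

t0 = 6

Hop 1 reached at cycle 11; hop k is at t0 + k·L.
Subtract one hop: t0 = 11 − 5 = 6.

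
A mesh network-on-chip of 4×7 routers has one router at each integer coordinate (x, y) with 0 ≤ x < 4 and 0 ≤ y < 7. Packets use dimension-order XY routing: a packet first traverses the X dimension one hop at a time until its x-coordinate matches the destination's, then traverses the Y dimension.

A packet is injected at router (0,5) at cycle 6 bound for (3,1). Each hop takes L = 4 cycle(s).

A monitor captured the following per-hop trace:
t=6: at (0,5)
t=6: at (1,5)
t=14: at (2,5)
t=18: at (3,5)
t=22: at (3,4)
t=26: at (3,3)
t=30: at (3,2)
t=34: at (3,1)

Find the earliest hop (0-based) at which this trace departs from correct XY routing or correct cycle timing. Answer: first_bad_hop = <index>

first_bad_hop = 1

hop 1: step (+1,+0), +0 cyc — BAD: Δcyc=0≠L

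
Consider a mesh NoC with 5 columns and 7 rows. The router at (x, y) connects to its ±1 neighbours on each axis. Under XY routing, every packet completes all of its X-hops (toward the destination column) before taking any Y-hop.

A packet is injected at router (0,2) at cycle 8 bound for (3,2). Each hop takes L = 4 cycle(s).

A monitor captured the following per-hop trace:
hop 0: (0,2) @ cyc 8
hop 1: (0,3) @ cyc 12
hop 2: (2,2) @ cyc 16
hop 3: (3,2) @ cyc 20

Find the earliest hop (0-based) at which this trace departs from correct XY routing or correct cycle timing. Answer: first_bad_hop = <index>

  1: Δx=+0 Δy=+1 Δt=4 [BAD: Y-move but x=0≠3]

first_bad_hop = 1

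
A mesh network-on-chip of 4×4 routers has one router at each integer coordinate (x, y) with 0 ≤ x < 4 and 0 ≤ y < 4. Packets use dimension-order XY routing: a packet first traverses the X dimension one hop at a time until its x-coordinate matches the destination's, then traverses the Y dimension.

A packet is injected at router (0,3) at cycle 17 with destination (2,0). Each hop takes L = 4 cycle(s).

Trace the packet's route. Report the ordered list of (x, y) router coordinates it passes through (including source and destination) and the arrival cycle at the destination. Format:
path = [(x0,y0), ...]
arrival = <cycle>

path = [(0,3), (1,3), (2,3), (2,2), (2,1), (2,0)]
arrival = 37

#0 — 0,3 | c17
#1 — 1,3 | c21 | E
#2 — 2,3 | c25 | E
#3 — 2,2 | c29 | S
#4 — 2,1 | c33 | S
#5 — 2,0 | c37 | S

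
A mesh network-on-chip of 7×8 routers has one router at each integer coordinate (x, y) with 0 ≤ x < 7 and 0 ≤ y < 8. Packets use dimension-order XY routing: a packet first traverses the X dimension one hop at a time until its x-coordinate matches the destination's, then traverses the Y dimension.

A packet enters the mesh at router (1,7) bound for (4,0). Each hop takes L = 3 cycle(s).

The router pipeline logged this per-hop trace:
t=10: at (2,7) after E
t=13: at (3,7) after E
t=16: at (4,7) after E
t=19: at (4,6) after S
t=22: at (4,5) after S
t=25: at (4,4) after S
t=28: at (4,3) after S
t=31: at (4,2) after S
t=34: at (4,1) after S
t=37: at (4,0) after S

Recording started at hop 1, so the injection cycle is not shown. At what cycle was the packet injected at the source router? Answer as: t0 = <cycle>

t0 = 7

Hop 1 reached at cycle 10; hop k is at t0 + k·L.
Subtract one hop: t0 = 10 − 3 = 7.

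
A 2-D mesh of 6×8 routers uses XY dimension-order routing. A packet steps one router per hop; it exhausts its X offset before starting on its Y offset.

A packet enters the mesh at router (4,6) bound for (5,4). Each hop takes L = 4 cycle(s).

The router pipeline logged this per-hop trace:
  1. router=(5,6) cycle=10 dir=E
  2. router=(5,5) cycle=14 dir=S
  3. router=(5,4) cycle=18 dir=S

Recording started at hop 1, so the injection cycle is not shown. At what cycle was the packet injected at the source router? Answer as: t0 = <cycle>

At hop 1 the cycle is 10; in general cyc_k = t0 + kL.
t0 = cyc[1] − L = 10 − 4 = 6.

t0 = 6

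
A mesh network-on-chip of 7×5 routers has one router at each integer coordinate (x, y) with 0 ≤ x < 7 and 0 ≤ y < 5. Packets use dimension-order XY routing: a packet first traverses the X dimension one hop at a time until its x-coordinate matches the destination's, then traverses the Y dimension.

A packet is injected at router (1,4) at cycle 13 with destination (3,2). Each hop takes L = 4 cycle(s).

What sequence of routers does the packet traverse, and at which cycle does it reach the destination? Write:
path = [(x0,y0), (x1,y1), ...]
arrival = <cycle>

src (1,4)  cyc=13
E→(2,4)  cyc=17
E→(3,4)  cyc=21
S→(3,3)  cyc=25
S→(3,2)  cyc=29

path = [(1,4), (2,4), (3,4), (3,3), (3,2)]
arrival = 29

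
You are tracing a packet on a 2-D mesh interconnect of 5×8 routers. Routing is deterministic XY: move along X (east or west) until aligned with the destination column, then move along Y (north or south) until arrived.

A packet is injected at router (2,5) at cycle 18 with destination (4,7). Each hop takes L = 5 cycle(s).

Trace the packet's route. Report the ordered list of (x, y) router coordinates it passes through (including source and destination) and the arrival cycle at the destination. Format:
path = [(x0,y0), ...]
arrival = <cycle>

src (2,5)  cyc=18
E→(3,5)  cyc=23
E→(4,5)  cyc=28
N→(4,6)  cyc=33
N→(4,7)  cyc=38

path = [(2,5), (3,5), (4,5), (4,6), (4,7)]
arrival = 38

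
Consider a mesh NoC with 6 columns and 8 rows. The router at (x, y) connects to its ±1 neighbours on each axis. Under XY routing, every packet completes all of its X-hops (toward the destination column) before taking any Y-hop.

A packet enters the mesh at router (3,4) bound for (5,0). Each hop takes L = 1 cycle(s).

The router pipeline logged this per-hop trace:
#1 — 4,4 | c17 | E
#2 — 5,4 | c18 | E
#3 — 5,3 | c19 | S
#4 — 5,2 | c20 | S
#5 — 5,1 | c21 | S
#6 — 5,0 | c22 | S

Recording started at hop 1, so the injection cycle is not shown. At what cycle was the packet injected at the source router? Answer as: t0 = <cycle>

t0 = 16

Hop 1 reached at cycle 17; hop k is at t0 + k·L.
t0 = cyc[1] − L = 17 − 1 = 16.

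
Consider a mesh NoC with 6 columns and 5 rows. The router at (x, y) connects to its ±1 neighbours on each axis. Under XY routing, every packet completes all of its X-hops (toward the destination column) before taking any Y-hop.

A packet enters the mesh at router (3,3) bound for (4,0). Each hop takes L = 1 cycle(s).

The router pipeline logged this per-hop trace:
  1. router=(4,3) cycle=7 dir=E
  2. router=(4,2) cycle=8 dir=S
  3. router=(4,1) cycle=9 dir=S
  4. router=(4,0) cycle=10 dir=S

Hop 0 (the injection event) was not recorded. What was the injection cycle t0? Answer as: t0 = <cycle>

t0 = 6

Hop 1 reached at cycle 7; hop k is at t0 + k·L.
Subtract one hop: t0 = 7 − 1 = 6.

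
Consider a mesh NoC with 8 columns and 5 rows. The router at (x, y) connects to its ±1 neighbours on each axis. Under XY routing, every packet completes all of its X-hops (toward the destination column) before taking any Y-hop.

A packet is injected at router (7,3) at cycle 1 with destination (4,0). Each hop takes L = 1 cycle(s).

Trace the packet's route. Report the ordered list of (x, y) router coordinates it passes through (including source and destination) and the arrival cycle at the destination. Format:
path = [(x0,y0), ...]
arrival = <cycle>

  0. router=(7,3) cycle=1 (inject)
  1. router=(6,3) cycle=2 dir=W
  2. router=(5,3) cycle=3 dir=W
  3. router=(4,3) cycle=4 dir=W
  4. router=(4,2) cycle=5 dir=S
  5. router=(4,1) cycle=6 dir=S
  6. router=(4,0) cycle=7 dir=S

path = [(7,3), (6,3), (5,3), (4,3), (4,2), (4,1), (4,0)]
arrival = 7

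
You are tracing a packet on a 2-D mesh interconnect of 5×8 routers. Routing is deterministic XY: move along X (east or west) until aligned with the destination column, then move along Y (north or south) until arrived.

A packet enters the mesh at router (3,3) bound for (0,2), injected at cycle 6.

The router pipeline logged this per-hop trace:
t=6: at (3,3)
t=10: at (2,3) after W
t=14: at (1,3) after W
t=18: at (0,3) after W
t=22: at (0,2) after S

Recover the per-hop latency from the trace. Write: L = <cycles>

L = 4

From hop 0 (6) to hop 1 (10): +4 cycles.
Each hop adds L, hence L = 4.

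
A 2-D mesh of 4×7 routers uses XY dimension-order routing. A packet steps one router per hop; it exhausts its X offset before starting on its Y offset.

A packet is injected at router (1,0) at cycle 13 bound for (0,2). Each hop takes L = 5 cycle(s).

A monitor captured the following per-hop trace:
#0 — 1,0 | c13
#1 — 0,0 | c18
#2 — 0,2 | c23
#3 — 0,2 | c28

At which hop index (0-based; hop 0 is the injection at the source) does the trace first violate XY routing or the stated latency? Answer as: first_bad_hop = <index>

[1] (-1,+0) / 5c ⇒ ok
[2] (+0,+2) / 5c ⇒ BAD: non-unit step

first_bad_hop = 2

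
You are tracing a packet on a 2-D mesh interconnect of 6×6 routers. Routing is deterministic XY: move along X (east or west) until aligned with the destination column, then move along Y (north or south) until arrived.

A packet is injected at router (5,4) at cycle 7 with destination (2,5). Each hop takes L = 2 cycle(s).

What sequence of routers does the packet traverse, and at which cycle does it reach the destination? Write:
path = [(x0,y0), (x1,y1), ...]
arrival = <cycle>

path = [(5,4), (4,4), (3,4), (2,4), (2,5)]
arrival = 15

t=7: at (5,4)
t=9: at (4,4) after W
t=11: at (3,4) after W
t=13: at (2,4) after W
t=15: at (2,5) after N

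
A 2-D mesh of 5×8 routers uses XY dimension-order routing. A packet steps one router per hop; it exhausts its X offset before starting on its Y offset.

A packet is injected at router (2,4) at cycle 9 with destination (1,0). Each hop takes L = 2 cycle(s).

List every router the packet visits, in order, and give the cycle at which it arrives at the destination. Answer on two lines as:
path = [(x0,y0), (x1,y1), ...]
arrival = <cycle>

path = [(2,4), (1,4), (1,3), (1,2), (1,1), (1,0)]
arrival = 19

#0 — 2,4 | c9
#1 — 1,4 | c11 | W
#2 — 1,3 | c13 | S
#3 — 1,2 | c15 | S
#4 — 1,1 | c17 | S
#5 — 1,0 | c19 | S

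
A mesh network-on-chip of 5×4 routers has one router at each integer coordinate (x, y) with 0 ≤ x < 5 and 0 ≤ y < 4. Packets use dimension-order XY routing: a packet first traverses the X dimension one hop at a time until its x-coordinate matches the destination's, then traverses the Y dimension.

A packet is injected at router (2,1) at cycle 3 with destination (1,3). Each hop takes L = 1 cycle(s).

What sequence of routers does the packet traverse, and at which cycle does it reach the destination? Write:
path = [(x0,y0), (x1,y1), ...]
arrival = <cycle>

path = [(2,1), (1,1), (1,2), (1,3)]
arrival = 6

t=3: at (2,1)
t=4: at (1,1) after W
t=5: at (1,2) after N
t=6: at (1,3) after N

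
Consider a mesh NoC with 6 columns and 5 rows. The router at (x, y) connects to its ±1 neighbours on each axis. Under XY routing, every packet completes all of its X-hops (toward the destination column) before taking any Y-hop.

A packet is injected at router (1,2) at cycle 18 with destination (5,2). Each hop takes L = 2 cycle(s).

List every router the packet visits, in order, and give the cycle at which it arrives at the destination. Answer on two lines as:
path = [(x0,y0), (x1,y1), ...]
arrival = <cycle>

path = [(1,2), (2,2), (3,2), (4,2), (5,2)]
arrival = 26

#0 — 1,2 | c18
#1 — 2,2 | c20 | E
#2 — 3,2 | c22 | E
#3 — 4,2 | c24 | E
#4 — 5,2 | c26 | E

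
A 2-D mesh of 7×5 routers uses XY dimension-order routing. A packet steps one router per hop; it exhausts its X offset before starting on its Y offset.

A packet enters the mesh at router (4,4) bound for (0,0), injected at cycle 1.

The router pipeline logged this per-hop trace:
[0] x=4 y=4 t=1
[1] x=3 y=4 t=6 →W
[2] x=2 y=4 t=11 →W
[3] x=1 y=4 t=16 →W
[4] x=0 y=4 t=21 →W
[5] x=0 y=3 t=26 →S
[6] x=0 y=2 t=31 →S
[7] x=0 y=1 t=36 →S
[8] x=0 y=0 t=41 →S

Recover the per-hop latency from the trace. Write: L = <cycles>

L = 5

Δcyc across hop 0→1: 6 − 1 = 5.
That increment is L by definition: L = 5.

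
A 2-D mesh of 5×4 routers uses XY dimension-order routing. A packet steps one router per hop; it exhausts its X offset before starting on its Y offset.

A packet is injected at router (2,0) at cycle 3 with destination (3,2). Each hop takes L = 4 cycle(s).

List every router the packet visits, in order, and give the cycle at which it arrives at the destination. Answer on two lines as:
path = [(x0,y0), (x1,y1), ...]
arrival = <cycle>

src (2,0)  cyc=3
E→(3,0)  cyc=7
N→(3,1)  cyc=11
N→(3,2)  cyc=15

path = [(2,0), (3,0), (3,1), (3,2)]
arrival = 15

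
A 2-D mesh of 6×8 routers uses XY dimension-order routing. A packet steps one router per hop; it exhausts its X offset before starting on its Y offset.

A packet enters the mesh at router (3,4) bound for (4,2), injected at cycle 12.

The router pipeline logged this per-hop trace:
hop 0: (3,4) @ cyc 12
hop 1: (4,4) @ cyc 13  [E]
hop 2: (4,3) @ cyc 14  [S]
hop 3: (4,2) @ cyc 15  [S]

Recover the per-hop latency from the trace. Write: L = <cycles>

From hop 0 (12) to hop 1 (13): +1 cycles.
Each hop adds L, hence L = 1.

L = 1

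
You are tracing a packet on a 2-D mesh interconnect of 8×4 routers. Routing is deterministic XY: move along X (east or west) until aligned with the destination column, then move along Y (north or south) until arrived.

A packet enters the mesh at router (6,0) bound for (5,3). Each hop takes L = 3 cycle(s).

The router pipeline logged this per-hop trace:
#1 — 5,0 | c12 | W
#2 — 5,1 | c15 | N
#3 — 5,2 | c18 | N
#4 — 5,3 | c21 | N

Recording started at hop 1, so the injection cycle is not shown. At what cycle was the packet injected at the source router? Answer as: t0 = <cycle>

The first recorded entry is hop 1 at cycle 12.
So t0 = 12 − 1·3 = 9.

t0 = 9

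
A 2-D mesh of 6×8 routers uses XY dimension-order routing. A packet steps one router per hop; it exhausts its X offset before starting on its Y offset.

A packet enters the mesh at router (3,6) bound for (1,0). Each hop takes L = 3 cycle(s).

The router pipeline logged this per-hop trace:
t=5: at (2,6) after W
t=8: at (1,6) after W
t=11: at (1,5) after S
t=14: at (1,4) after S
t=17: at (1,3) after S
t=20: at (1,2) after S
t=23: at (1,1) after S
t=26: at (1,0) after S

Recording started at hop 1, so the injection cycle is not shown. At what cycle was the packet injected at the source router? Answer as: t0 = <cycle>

The first recorded entry is hop 1 at cycle 5.
t0 = cyc[1] − L = 5 − 3 = 2.

t0 = 2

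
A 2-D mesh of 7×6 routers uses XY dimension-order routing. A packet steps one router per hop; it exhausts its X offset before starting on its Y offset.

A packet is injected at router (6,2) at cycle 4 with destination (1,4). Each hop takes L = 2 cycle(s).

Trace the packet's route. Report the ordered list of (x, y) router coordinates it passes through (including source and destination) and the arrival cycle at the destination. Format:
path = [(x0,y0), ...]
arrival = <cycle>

src (6,2)  cyc=4
W→(5,2)  cyc=6
W→(4,2)  cyc=8
W→(3,2)  cyc=10
W→(2,2)  cyc=12
W→(1,2)  cyc=14
N→(1,3)  cyc=16
N→(1,4)  cyc=18

path = [(6,2), (5,2), (4,2), (3,2), (2,2), (1,2), (1,3), (1,4)]
arrival = 18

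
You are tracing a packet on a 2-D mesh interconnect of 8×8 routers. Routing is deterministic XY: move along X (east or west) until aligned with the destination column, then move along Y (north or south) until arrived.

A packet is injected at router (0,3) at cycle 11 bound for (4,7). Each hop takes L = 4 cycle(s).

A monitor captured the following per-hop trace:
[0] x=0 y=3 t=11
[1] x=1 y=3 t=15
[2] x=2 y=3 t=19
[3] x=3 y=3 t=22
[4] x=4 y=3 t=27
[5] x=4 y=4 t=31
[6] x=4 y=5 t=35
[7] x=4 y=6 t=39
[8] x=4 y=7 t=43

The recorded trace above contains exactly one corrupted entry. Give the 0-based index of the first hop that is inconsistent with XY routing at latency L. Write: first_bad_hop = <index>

hop 1: step (+1,+0), +4 cyc — ok
hop 2: step (+1,+0), +4 cyc — ok
hop 3: step (+1,+0), +3 cyc — BAD: Δcyc=3≠L

first_bad_hop = 3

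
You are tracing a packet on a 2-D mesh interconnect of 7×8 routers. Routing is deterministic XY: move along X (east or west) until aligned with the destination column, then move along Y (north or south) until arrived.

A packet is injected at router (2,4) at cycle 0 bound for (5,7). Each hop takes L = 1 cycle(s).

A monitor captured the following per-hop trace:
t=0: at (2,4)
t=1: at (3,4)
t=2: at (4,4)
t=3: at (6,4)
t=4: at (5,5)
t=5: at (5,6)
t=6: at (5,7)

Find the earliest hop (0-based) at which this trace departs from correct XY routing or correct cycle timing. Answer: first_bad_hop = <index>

check 1→ d=(1,0) cyc+1: ok
check 2→ d=(1,0) cyc+1: ok
check 3→ d=(2,0) cyc+1: BAD: non-unit step

first_bad_hop = 3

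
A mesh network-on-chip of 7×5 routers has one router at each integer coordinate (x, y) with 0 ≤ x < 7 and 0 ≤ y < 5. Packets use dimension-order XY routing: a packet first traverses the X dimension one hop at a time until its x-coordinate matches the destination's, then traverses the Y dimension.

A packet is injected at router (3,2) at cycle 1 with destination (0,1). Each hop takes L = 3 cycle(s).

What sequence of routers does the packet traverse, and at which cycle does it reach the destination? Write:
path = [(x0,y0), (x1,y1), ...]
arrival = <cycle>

#0 — 3,2 | c1
#1 — 2,2 | c4 | W
#2 — 1,2 | c7 | W
#3 — 0,2 | c10 | W
#4 — 0,1 | c13 | S

path = [(3,2), (2,2), (1,2), (0,2), (0,1)]
arrival = 13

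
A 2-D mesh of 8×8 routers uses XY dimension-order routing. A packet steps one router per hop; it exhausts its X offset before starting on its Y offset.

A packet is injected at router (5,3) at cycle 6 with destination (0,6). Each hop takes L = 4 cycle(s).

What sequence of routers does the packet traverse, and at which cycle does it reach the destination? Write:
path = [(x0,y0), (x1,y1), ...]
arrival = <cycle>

path = [(5,3), (4,3), (3,3), (2,3), (1,3), (0,3), (0,4), (0,5), (0,6)]
arrival = 38

  0. router=(5,3) cycle=6 (inject)
  1. router=(4,3) cycle=10 dir=W
  2. router=(3,3) cycle=14 dir=W
  3. router=(2,3) cycle=18 dir=W
  4. router=(1,3) cycle=22 dir=W
  5. router=(0,3) cycle=26 dir=W
  6. router=(0,4) cycle=30 dir=N
  7. router=(0,5) cycle=34 dir=N
  8. router=(0,6) cycle=38 dir=N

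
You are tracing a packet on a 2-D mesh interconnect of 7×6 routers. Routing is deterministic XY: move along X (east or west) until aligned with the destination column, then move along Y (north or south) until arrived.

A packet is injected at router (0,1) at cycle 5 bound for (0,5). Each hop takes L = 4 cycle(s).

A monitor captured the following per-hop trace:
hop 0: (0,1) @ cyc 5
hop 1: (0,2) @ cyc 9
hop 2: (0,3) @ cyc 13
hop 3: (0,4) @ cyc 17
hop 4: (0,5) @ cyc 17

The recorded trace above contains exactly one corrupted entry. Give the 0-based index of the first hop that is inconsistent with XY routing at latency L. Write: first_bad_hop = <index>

first_bad_hop = 4

  1: Δx=+0 Δy=+1 Δt=4 [ok]
  2: Δx=+0 Δy=+1 Δt=4 [ok]
  3: Δx=+0 Δy=+1 Δt=4 [ok]
  4: Δx=+0 Δy=+1 Δt=0 [BAD: Δcyc=0≠L]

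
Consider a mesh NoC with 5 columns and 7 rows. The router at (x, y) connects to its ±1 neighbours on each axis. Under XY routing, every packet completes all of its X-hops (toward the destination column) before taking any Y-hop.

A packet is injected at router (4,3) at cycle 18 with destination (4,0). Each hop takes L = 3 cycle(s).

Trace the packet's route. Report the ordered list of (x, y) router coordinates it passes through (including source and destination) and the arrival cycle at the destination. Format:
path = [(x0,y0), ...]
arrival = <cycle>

[0] x=4 y=3 t=18
[1] x=4 y=2 t=21 →S
[2] x=4 y=1 t=24 →S
[3] x=4 y=0 t=27 →S

path = [(4,3), (4,2), (4,1), (4,0)]
arrival = 27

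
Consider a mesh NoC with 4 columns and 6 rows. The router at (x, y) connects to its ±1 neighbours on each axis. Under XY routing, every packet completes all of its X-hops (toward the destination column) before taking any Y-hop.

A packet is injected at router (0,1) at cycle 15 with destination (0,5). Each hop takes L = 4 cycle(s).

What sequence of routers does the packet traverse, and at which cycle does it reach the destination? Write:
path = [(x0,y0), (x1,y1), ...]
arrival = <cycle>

  0. router=(0,1) cycle=15 (inject)
  1. router=(0,2) cycle=19 dir=N
  2. router=(0,3) cycle=23 dir=N
  3. router=(0,4) cycle=27 dir=N
  4. router=(0,5) cycle=31 dir=N

path = [(0,1), (0,2), (0,3), (0,4), (0,5)]
arrival = 31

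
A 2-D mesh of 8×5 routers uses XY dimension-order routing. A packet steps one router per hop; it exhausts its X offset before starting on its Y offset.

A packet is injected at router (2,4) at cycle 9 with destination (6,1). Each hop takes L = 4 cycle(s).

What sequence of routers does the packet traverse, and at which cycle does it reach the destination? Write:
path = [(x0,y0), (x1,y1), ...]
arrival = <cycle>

path = [(2,4), (3,4), (4,4), (5,4), (6,4), (6,3), (6,2), (6,1)]
arrival = 37

t=9: at (2,4)
t=13: at (3,4) after E
t=17: at (4,4) after E
t=21: at (5,4) after E
t=25: at (6,4) after E
t=29: at (6,3) after S
t=33: at (6,2) after S
t=37: at (6,1) after S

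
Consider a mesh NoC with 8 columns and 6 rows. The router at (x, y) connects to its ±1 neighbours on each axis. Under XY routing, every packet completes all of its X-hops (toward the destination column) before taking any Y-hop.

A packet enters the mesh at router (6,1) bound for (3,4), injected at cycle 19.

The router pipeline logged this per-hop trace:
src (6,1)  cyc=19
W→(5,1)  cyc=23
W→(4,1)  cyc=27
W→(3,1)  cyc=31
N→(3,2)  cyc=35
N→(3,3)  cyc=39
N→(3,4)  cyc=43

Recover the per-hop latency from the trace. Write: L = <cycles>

Between hops 0 and 1 the cycle counter advances 23 − 19 = 4.
One hop costs L cycles, so L = 4.

L = 4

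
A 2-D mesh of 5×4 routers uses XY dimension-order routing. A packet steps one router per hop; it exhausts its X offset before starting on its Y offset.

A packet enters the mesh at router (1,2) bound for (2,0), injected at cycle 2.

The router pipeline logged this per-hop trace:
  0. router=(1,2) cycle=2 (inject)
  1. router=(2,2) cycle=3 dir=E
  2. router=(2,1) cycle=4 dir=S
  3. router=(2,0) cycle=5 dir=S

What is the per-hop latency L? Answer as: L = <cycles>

Between hops 0 and 1 the cycle counter advances 3 − 2 = 1.
That increment is L by definition: L = 1.

L = 1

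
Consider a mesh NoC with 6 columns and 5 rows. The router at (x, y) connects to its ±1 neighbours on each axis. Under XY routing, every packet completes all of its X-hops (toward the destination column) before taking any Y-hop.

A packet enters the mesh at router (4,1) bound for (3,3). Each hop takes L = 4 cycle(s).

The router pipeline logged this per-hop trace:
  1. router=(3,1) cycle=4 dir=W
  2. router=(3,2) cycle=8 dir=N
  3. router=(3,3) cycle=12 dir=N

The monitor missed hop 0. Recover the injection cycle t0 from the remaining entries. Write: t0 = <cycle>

cyc[1] = 4 and cyc[k] = t0 + k·L for every k.
Subtract one hop: t0 = 4 − 4 = 0.

t0 = 0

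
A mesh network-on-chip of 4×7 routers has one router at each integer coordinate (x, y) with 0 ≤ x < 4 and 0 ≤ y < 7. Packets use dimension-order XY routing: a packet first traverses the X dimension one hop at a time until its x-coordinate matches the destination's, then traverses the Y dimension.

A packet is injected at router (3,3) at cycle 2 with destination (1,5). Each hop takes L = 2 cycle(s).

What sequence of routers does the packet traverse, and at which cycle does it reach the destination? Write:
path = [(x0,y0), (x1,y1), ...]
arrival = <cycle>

  0. router=(3,3) cycle=2 (inject)
  1. router=(2,3) cycle=4 dir=W
  2. router=(1,3) cycle=6 dir=W
  3. router=(1,4) cycle=8 dir=N
  4. router=(1,5) cycle=10 dir=N

path = [(3,3), (2,3), (1,3), (1,4), (1,5)]
arrival = 10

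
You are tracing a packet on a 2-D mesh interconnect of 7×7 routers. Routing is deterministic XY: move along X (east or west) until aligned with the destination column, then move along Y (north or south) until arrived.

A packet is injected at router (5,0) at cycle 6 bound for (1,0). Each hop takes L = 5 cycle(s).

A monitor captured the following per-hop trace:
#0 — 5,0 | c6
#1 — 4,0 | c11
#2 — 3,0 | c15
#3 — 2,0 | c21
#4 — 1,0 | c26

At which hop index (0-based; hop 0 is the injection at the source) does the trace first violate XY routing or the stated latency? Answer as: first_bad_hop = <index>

first_bad_hop = 2

[1] (-1,+0) / 5c ⇒ ok
[2] (-1,+0) / 4c ⇒ BAD: Δcyc=4≠L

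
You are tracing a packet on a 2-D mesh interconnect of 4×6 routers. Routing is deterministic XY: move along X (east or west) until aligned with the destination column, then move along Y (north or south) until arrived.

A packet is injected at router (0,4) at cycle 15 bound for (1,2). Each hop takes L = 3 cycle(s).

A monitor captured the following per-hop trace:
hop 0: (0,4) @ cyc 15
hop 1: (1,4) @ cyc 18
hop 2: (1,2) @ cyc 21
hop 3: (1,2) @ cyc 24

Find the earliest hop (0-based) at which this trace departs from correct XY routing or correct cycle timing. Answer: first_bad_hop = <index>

first_bad_hop = 2

  1: Δx=+1 Δy=+0 Δt=3 [ok]
  2: Δx=+0 Δy=-2 Δt=3 [BAD: non-unit step]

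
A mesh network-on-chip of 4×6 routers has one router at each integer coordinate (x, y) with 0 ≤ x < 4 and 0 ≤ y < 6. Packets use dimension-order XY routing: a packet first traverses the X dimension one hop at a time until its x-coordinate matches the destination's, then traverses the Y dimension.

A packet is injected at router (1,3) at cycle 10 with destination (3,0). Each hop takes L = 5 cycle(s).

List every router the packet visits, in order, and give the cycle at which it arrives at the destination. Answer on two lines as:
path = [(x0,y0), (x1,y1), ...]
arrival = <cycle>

path = [(1,3), (2,3), (3,3), (3,2), (3,1), (3,0)]
arrival = 35

src (1,3)  cyc=10
E→(2,3)  cyc=15
E→(3,3)  cyc=20
S→(3,2)  cyc=25
S→(3,1)  cyc=30
S→(3,0)  cyc=35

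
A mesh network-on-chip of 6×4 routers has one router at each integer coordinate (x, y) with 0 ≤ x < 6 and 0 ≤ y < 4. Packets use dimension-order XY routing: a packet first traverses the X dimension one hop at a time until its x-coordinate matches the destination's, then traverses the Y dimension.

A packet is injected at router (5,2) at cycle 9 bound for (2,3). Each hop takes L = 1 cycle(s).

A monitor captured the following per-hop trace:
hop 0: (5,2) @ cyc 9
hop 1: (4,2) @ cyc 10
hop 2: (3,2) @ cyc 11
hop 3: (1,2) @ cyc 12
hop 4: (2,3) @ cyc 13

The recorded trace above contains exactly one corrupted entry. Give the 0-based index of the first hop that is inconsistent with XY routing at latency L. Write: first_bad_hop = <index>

  1: Δx=-1 Δy=+0 Δt=1 [ok]
  2: Δx=-1 Δy=+0 Δt=1 [ok]
  3: Δx=-2 Δy=+0 Δt=1 [BAD: non-unit step]

first_bad_hop = 3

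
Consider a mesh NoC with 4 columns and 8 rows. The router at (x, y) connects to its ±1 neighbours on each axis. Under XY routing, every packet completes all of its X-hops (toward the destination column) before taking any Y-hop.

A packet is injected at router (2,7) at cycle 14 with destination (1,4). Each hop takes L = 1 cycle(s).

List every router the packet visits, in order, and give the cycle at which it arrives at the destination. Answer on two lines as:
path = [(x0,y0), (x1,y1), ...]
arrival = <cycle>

path = [(2,7), (1,7), (1,6), (1,5), (1,4)]
arrival = 18

t=14: at (2,7)
t=15: at (1,7) after W
t=16: at (1,6) after S
t=17: at (1,5) after S
t=18: at (1,4) after S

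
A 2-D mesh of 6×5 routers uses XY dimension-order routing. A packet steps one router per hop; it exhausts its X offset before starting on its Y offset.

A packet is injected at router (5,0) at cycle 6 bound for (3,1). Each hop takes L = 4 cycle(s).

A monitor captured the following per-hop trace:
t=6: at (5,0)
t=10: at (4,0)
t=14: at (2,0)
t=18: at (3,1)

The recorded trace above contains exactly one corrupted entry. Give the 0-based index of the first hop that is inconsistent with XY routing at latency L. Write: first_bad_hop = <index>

first_bad_hop = 2

check 1→ d=(-1,0) cyc+4: ok
check 2→ d=(-2,0) cyc+4: BAD: non-unit step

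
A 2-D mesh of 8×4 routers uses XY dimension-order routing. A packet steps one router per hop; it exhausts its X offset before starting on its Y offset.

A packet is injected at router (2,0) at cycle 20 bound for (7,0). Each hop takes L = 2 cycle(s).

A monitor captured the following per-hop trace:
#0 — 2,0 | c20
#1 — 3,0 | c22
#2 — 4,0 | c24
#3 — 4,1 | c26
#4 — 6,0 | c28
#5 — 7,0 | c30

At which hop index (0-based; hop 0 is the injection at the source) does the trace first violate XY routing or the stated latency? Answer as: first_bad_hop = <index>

check 1→ d=(1,0) cyc+2: ok
check 2→ d=(1,0) cyc+2: ok
check 3→ d=(0,1) cyc+2: BAD: Y-move but x=4≠7

first_bad_hop = 3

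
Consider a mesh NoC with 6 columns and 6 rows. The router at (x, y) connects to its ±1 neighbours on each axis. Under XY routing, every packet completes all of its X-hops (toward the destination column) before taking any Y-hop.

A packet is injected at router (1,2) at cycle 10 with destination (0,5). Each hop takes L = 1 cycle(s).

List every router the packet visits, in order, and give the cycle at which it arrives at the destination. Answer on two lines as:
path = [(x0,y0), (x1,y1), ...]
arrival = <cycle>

path = [(1,2), (0,2), (0,3), (0,4), (0,5)]
arrival = 14

[0] x=1 y=2 t=10
[1] x=0 y=2 t=11 →W
[2] x=0 y=3 t=12 →N
[3] x=0 y=4 t=13 →N
[4] x=0 y=5 t=14 →N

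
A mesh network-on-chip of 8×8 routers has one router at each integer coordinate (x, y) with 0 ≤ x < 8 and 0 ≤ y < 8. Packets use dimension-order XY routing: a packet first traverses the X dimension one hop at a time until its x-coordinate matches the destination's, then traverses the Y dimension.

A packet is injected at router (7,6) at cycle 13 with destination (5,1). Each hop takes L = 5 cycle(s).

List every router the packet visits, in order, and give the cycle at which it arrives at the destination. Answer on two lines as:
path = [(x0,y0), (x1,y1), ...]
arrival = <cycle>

t=13: at (7,6)
t=18: at (6,6) after W
t=23: at (5,6) after W
t=28: at (5,5) after S
t=33: at (5,4) after S
t=38: at (5,3) after S
t=43: at (5,2) after S
t=48: at (5,1) after S

path = [(7,6), (6,6), (5,6), (5,5), (5,4), (5,3), (5,2), (5,1)]
arrival = 48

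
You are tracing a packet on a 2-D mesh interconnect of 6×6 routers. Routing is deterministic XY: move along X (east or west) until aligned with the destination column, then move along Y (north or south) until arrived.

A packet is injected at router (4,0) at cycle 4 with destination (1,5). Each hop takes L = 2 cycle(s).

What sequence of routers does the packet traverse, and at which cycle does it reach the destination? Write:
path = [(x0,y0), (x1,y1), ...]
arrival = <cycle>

[0] x=4 y=0 t=4
[1] x=3 y=0 t=6 →W
[2] x=2 y=0 t=8 →W
[3] x=1 y=0 t=10 →W
[4] x=1 y=1 t=12 →N
[5] x=1 y=2 t=14 →N
[6] x=1 y=3 t=16 →N
[7] x=1 y=4 t=18 →N
[8] x=1 y=5 t=20 →N

path = [(4,0), (3,0), (2,0), (1,0), (1,1), (1,2), (1,3), (1,4), (1,5)]
arrival = 20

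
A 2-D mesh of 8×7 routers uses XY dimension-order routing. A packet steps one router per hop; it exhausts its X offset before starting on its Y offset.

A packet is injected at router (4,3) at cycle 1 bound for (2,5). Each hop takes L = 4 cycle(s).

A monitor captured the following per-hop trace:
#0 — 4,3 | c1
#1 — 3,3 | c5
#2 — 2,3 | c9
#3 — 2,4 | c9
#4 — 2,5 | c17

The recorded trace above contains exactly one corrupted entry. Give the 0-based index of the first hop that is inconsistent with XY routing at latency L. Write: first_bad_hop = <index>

hop 1: step (-1,+0), +4 cyc — ok
hop 2: step (-1,+0), +4 cyc — ok
hop 3: step (+0,+1), +0 cyc — BAD: Δcyc=0≠L

first_bad_hop = 3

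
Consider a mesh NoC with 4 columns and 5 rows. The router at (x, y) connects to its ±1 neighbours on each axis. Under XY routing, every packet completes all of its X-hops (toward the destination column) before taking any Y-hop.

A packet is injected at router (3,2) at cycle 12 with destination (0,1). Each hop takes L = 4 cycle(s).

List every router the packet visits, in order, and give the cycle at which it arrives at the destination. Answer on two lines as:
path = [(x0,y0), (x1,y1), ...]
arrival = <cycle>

[0] x=3 y=2 t=12
[1] x=2 y=2 t=16 →W
[2] x=1 y=2 t=20 →W
[3] x=0 y=2 t=24 →W
[4] x=0 y=1 t=28 →S

path = [(3,2), (2,2), (1,2), (0,2), (0,1)]
arrival = 28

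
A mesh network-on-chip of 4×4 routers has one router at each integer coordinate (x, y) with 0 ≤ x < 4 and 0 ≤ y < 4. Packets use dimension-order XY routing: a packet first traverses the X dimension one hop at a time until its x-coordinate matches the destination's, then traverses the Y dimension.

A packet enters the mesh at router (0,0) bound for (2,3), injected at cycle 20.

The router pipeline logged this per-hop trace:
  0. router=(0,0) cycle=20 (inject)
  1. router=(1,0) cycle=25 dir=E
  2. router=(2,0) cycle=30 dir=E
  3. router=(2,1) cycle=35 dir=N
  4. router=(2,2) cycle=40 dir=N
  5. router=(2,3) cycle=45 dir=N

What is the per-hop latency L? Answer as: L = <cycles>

L = 5

From hop 0 (20) to hop 1 (25): +5 cycles.
Each hop adds L, hence L = 5.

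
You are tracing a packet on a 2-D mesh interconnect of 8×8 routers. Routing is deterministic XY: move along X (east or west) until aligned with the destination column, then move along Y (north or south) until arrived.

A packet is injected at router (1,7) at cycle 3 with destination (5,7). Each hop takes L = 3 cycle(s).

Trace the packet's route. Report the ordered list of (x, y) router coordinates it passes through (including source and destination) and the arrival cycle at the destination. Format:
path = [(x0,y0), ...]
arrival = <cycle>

path = [(1,7), (2,7), (3,7), (4,7), (5,7)]
arrival = 15

t=3: at (1,7)
t=6: at (2,7) after E
t=9: at (3,7) after E
t=12: at (4,7) after E
t=15: at (5,7) after E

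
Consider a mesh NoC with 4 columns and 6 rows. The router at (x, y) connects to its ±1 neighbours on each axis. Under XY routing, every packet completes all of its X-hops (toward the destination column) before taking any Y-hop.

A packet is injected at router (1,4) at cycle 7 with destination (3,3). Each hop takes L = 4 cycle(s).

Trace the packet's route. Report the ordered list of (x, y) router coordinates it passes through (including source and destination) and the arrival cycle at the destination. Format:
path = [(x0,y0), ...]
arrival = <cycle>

#0 — 1,4 | c7
#1 — 2,4 | c11 | E
#2 — 3,4 | c15 | E
#3 — 3,3 | c19 | S

path = [(1,4), (2,4), (3,4), (3,3)]
arrival = 19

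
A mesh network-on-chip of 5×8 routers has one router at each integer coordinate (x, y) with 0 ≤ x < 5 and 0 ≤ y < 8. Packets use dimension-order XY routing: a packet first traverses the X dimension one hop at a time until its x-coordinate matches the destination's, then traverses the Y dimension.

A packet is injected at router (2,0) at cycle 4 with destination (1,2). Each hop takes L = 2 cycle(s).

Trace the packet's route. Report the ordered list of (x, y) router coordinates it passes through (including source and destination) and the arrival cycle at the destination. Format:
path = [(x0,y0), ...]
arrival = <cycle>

path = [(2,0), (1,0), (1,1), (1,2)]
arrival = 10

#0 — 2,0 | c4
#1 — 1,0 | c6 | W
#2 — 1,1 | c8 | N
#3 — 1,2 | c10 | N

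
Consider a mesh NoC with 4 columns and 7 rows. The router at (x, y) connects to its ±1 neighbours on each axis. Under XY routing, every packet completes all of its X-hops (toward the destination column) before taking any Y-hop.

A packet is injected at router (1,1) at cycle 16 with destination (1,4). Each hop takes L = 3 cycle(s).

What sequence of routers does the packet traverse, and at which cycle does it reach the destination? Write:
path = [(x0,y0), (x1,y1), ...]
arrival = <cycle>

t=16: at (1,1)
t=19: at (1,2) after N
t=22: at (1,3) after N
t=25: at (1,4) after N

path = [(1,1), (1,2), (1,3), (1,4)]
arrival = 25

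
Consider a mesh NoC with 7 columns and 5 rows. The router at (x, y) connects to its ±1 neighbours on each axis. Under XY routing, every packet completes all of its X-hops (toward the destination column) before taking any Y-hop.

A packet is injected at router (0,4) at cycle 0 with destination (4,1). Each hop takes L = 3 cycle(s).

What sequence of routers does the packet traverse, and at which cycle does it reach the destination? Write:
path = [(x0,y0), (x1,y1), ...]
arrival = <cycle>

path = [(0,4), (1,4), (2,4), (3,4), (4,4), (4,3), (4,2), (4,1)]
arrival = 21

src (0,4)  cyc=0
E→(1,4)  cyc=3
E→(2,4)  cyc=6
E→(3,4)  cyc=9
E→(4,4)  cyc=12
S→(4,3)  cyc=15
S→(4,2)  cyc=18
S→(4,1)  cyc=21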